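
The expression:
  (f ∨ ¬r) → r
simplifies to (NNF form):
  r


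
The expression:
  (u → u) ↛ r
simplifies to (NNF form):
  ¬r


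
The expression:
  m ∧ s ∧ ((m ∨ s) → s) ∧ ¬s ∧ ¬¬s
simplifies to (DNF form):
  False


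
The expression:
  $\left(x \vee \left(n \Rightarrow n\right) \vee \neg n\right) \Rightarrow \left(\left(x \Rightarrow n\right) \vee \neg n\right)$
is always true.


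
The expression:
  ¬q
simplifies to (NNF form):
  ¬q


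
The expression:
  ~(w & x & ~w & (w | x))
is always true.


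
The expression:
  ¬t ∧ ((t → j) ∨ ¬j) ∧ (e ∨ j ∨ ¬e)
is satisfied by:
  {t: False}


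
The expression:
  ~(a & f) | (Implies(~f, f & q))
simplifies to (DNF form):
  True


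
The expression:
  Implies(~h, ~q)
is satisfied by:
  {h: True, q: False}
  {q: False, h: False}
  {q: True, h: True}


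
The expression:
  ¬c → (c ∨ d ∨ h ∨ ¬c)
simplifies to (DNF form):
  True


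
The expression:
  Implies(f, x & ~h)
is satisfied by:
  {x: True, h: False, f: False}
  {h: False, f: False, x: False}
  {x: True, h: True, f: False}
  {h: True, x: False, f: False}
  {f: True, x: True, h: False}


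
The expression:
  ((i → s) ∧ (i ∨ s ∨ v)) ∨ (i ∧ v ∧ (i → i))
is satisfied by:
  {v: True, s: True}
  {v: True, s: False}
  {s: True, v: False}


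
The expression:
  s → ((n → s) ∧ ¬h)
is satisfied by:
  {s: False, h: False}
  {h: True, s: False}
  {s: True, h: False}


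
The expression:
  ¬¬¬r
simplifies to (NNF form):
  ¬r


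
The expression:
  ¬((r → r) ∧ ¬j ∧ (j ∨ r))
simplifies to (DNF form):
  j ∨ ¬r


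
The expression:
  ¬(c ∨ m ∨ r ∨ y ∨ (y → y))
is never true.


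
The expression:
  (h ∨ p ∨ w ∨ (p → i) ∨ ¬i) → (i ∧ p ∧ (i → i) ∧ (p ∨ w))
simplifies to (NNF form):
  i ∧ p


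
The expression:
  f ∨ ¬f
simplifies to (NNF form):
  True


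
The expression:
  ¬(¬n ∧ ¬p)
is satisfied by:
  {n: True, p: True}
  {n: True, p: False}
  {p: True, n: False}


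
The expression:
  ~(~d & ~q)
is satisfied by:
  {d: True, q: True}
  {d: True, q: False}
  {q: True, d: False}


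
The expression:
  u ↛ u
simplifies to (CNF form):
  False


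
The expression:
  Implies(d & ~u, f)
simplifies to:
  f | u | ~d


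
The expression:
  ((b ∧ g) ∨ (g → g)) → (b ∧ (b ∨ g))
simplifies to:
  b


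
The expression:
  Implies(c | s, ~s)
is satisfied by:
  {s: False}


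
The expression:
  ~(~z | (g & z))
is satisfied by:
  {z: True, g: False}


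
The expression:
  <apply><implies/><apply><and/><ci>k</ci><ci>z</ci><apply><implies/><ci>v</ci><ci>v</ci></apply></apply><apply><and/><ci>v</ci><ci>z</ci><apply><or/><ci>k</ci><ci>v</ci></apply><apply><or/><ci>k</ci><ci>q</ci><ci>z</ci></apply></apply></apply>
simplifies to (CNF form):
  <apply><or/><ci>v</ci><apply><not/><ci>k</ci></apply><apply><not/><ci>z</ci></apply></apply>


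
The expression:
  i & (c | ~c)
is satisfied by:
  {i: True}


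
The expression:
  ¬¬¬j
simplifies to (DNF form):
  ¬j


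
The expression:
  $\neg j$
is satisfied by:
  {j: False}


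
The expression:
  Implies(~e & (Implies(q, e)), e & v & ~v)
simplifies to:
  e | q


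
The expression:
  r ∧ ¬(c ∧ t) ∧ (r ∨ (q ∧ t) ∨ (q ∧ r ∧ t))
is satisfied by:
  {r: True, c: False, t: False}
  {r: True, t: True, c: False}
  {r: True, c: True, t: False}


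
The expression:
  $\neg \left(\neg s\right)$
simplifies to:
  $s$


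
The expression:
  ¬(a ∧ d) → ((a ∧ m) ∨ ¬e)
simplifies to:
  (a ∧ d) ∨ (a ∧ m) ∨ ¬e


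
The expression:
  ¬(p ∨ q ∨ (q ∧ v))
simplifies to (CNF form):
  ¬p ∧ ¬q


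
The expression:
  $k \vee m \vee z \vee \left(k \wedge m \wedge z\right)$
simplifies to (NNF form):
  $k \vee m \vee z$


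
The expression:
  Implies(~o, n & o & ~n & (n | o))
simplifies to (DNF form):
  o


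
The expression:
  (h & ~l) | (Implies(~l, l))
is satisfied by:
  {l: True, h: True}
  {l: True, h: False}
  {h: True, l: False}


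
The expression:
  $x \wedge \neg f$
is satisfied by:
  {x: True, f: False}


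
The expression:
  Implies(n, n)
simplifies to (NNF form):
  True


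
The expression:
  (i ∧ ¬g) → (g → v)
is always true.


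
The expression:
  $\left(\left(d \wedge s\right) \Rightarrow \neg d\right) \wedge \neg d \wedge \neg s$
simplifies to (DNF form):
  $\neg d \wedge \neg s$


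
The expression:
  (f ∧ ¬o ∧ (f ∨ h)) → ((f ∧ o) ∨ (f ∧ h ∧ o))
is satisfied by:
  {o: True, f: False}
  {f: False, o: False}
  {f: True, o: True}


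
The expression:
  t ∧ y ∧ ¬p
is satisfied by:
  {t: True, y: True, p: False}


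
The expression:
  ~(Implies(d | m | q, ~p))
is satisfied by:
  {d: True, q: True, m: True, p: True}
  {d: True, q: True, p: True, m: False}
  {d: True, m: True, p: True, q: False}
  {d: True, p: True, m: False, q: False}
  {q: True, p: True, m: True, d: False}
  {q: True, p: True, m: False, d: False}
  {p: True, m: True, q: False, d: False}


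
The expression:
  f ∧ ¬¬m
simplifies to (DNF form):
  f ∧ m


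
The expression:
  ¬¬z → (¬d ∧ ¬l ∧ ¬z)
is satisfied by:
  {z: False}


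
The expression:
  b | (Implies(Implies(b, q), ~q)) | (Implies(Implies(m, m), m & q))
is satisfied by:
  {b: True, m: True, q: False}
  {b: True, q: False, m: False}
  {m: True, q: False, b: False}
  {m: False, q: False, b: False}
  {b: True, m: True, q: True}
  {b: True, q: True, m: False}
  {m: True, q: True, b: False}


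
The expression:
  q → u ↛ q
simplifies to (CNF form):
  ¬q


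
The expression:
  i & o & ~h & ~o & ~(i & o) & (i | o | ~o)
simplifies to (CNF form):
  False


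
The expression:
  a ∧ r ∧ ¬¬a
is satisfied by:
  {r: True, a: True}


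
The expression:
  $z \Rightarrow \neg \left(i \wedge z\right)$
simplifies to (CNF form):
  $\neg i \vee \neg z$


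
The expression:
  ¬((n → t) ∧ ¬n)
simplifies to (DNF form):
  n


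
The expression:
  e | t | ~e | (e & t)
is always true.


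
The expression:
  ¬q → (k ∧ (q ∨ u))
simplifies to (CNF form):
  (k ∨ q) ∧ (q ∨ u)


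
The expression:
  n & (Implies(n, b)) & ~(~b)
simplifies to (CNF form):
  b & n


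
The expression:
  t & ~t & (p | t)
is never true.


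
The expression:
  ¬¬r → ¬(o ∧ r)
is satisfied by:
  {o: False, r: False}
  {r: True, o: False}
  {o: True, r: False}


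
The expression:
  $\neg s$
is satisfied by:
  {s: False}


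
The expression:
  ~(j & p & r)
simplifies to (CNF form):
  ~j | ~p | ~r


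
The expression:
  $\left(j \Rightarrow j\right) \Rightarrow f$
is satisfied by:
  {f: True}


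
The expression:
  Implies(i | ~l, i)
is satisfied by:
  {i: True, l: True}
  {i: True, l: False}
  {l: True, i: False}


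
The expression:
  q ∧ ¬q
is never true.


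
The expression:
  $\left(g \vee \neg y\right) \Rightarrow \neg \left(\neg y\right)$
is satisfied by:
  {y: True}


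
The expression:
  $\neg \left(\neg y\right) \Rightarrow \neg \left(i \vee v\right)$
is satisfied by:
  {v: False, y: False, i: False}
  {i: True, v: False, y: False}
  {v: True, i: False, y: False}
  {i: True, v: True, y: False}
  {y: True, i: False, v: False}


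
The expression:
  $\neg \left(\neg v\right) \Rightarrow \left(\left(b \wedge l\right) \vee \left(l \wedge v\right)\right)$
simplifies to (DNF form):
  $l \vee \neg v$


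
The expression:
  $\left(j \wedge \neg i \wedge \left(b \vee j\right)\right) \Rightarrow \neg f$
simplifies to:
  $i \vee \neg f \vee \neg j$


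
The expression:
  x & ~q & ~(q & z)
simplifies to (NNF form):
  x & ~q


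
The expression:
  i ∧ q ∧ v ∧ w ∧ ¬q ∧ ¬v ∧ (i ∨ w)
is never true.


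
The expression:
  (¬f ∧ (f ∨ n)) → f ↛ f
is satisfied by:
  {f: True, n: False}
  {n: False, f: False}
  {n: True, f: True}


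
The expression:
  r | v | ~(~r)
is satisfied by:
  {r: True, v: True}
  {r: True, v: False}
  {v: True, r: False}


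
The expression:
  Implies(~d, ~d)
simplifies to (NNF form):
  True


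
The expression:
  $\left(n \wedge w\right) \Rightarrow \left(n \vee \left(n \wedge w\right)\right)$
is always true.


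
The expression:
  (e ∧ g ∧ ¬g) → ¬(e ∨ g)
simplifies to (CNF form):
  True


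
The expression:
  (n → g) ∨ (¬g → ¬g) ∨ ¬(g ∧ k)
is always true.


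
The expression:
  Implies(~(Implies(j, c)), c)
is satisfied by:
  {c: True, j: False}
  {j: False, c: False}
  {j: True, c: True}


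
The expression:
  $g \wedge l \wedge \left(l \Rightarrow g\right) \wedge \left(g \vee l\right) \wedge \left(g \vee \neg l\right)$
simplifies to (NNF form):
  $g \wedge l$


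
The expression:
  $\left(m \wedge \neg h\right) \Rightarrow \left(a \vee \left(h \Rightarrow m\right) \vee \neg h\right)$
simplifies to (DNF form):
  $\text{True}$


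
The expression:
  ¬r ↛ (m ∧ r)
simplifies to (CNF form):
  ¬r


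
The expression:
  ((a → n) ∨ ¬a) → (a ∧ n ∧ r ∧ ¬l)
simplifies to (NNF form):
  a ∧ (r ∨ ¬n) ∧ (¬l ∨ ¬n)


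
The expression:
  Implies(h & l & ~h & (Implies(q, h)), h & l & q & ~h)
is always true.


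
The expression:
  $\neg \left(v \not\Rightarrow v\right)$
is always true.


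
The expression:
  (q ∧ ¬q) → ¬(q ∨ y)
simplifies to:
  True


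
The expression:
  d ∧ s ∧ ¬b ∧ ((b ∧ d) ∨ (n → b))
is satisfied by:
  {s: True, d: True, n: False, b: False}


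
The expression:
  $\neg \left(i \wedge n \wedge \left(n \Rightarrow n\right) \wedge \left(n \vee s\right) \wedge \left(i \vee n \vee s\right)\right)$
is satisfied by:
  {n: False, i: False}
  {i: True, n: False}
  {n: True, i: False}


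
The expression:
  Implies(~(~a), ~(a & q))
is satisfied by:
  {q: False, a: False}
  {a: True, q: False}
  {q: True, a: False}


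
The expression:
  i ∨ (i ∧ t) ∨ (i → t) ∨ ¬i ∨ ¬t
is always true.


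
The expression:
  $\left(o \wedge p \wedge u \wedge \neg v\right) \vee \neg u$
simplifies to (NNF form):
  $\left(o \wedge p \wedge \neg v\right) \vee \neg u$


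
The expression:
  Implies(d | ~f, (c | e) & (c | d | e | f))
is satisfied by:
  {c: True, e: True, f: True, d: False}
  {c: True, e: True, f: False, d: False}
  {c: True, d: True, e: True, f: True}
  {c: True, d: True, e: True, f: False}
  {c: True, f: True, e: False, d: False}
  {c: True, f: False, e: False, d: False}
  {c: True, d: True, f: True, e: False}
  {c: True, d: True, f: False, e: False}
  {e: True, f: True, c: False, d: False}
  {e: True, c: False, f: False, d: False}
  {d: True, e: True, f: True, c: False}
  {d: True, e: True, c: False, f: False}
  {f: True, c: False, e: False, d: False}


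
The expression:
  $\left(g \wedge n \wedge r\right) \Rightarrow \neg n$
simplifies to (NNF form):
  $\neg g \vee \neg n \vee \neg r$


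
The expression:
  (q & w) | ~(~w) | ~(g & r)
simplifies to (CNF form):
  w | ~g | ~r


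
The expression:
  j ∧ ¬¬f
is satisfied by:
  {j: True, f: True}


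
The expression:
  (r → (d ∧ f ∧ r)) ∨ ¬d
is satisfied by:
  {f: True, d: False, r: False}
  {f: False, d: False, r: False}
  {r: True, f: True, d: False}
  {r: True, f: False, d: False}
  {d: True, f: True, r: False}
  {d: True, f: False, r: False}
  {d: True, r: True, f: True}


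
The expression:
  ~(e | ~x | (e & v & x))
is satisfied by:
  {x: True, e: False}


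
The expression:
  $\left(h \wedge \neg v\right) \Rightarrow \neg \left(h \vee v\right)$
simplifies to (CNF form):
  $v \vee \neg h$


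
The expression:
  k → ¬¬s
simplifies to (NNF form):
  s ∨ ¬k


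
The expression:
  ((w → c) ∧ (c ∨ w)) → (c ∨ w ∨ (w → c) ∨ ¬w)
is always true.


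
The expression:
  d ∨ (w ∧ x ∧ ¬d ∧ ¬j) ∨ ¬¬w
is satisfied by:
  {d: True, w: True}
  {d: True, w: False}
  {w: True, d: False}


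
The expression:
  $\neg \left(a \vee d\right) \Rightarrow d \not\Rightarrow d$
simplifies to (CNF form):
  $a \vee d$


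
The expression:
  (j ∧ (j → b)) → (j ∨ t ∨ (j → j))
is always true.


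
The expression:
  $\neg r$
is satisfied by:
  {r: False}


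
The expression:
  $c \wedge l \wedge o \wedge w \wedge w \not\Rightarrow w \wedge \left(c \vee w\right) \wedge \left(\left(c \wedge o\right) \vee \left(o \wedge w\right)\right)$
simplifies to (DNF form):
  $\text{False}$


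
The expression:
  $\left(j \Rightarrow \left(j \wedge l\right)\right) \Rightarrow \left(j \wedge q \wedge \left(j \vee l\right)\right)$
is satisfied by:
  {j: True, q: True, l: False}
  {j: True, l: False, q: False}
  {j: True, q: True, l: True}


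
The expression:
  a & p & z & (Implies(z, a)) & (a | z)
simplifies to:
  a & p & z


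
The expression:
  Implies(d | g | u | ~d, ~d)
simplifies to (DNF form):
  ~d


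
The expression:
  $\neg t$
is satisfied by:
  {t: False}


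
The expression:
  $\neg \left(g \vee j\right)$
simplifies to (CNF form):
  $\neg g \wedge \neg j$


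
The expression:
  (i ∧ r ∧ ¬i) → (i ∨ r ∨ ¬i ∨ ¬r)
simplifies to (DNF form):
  True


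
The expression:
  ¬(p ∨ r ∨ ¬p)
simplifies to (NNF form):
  False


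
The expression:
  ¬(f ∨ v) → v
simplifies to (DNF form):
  f ∨ v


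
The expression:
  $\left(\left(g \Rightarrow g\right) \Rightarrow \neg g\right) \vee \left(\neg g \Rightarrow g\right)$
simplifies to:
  $\text{True}$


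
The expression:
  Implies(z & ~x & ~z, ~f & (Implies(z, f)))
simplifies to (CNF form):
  True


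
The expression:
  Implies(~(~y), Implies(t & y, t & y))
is always true.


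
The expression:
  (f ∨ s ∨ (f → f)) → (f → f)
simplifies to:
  True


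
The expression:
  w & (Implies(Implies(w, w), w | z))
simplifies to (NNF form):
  w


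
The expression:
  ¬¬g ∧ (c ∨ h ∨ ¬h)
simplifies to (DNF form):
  g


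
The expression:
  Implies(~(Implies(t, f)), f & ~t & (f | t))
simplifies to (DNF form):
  f | ~t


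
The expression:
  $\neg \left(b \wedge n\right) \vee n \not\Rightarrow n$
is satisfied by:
  {n: False, b: False}
  {b: True, n: False}
  {n: True, b: False}


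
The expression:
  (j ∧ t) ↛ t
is never true.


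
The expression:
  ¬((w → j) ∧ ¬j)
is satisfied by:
  {w: True, j: True}
  {w: True, j: False}
  {j: True, w: False}


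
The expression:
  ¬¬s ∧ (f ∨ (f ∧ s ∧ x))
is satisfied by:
  {s: True, f: True}


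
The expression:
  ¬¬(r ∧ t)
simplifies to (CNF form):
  r ∧ t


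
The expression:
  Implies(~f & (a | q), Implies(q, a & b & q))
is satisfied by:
  {b: True, f: True, a: True, q: False}
  {b: True, f: True, a: False, q: False}
  {f: True, a: True, b: False, q: False}
  {f: True, b: False, a: False, q: False}
  {b: True, a: True, f: False, q: False}
  {b: True, a: False, f: False, q: False}
  {a: True, b: False, f: False, q: False}
  {b: False, a: False, f: False, q: False}
  {b: True, q: True, f: True, a: True}
  {b: True, q: True, f: True, a: False}
  {q: True, f: True, a: True, b: False}
  {q: True, f: True, a: False, b: False}
  {q: True, b: True, a: True, f: False}


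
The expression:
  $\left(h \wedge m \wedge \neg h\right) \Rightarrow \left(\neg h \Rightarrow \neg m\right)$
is always true.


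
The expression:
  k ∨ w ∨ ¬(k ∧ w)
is always true.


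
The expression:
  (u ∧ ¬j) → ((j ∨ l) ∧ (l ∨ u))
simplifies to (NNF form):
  j ∨ l ∨ ¬u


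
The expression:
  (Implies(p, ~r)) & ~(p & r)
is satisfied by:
  {p: False, r: False}
  {r: True, p: False}
  {p: True, r: False}


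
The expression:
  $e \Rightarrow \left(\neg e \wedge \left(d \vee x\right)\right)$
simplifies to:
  $\neg e$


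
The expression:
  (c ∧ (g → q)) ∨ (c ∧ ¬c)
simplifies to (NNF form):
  c ∧ (q ∨ ¬g)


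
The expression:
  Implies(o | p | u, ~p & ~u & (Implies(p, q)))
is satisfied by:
  {u: False, p: False}


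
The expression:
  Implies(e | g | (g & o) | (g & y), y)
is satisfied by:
  {y: True, e: False, g: False}
  {y: True, g: True, e: False}
  {y: True, e: True, g: False}
  {y: True, g: True, e: True}
  {g: False, e: False, y: False}


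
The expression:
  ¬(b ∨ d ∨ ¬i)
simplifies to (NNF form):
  i ∧ ¬b ∧ ¬d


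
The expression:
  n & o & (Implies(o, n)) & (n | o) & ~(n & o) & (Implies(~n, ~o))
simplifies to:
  False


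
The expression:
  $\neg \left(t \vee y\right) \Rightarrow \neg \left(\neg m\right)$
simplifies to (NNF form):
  $m \vee t \vee y$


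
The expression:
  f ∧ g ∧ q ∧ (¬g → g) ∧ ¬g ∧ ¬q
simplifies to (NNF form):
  False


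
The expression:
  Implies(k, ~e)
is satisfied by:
  {k: False, e: False}
  {e: True, k: False}
  {k: True, e: False}


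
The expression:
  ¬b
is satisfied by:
  {b: False}


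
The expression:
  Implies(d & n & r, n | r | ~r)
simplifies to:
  True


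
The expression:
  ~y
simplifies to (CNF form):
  ~y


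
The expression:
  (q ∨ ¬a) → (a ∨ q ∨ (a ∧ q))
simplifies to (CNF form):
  a ∨ q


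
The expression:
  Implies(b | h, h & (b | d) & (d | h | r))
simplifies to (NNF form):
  (b & h) | (d & ~b) | (~b & ~h)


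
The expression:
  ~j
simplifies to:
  ~j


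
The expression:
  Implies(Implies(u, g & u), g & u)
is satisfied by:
  {u: True}


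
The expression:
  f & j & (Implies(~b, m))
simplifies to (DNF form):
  (b & f & j) | (f & j & m)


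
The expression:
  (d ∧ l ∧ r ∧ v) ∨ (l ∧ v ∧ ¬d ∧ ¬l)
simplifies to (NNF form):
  d ∧ l ∧ r ∧ v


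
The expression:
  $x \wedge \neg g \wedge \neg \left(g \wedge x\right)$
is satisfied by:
  {x: True, g: False}


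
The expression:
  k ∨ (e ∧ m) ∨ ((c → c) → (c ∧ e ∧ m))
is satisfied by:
  {k: True, e: True, m: True}
  {k: True, e: True, m: False}
  {k: True, m: True, e: False}
  {k: True, m: False, e: False}
  {e: True, m: True, k: False}


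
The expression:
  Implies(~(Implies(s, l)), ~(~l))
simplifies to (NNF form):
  l | ~s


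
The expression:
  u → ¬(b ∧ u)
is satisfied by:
  {u: False, b: False}
  {b: True, u: False}
  {u: True, b: False}


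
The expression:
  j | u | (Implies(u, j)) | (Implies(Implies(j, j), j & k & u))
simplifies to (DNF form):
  True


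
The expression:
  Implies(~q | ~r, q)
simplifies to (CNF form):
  q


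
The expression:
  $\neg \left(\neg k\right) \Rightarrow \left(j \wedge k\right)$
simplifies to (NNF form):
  $j \vee \neg k$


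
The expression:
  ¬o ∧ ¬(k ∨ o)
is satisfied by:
  {o: False, k: False}


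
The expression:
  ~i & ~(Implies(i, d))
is never true.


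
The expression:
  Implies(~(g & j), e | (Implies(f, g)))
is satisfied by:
  {e: True, g: True, f: False}
  {e: True, g: False, f: False}
  {g: True, e: False, f: False}
  {e: False, g: False, f: False}
  {f: True, e: True, g: True}
  {f: True, e: True, g: False}
  {f: True, g: True, e: False}


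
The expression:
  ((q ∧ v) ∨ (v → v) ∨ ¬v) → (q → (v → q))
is always true.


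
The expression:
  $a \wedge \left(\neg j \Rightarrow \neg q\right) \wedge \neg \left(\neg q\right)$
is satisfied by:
  {a: True, j: True, q: True}


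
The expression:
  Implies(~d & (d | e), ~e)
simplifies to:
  d | ~e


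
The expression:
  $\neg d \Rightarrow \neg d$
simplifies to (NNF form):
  $\text{True}$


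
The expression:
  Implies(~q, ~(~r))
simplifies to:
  q | r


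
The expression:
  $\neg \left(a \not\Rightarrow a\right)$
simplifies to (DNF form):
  $\text{True}$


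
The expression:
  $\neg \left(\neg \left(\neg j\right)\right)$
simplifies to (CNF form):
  $\neg j$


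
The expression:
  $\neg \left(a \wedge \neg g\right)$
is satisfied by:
  {g: True, a: False}
  {a: False, g: False}
  {a: True, g: True}


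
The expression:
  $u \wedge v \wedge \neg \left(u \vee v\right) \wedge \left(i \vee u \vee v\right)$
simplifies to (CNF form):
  $\text{False}$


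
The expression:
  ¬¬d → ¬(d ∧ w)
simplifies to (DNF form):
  ¬d ∨ ¬w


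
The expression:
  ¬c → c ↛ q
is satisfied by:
  {c: True}


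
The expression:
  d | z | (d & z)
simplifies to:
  d | z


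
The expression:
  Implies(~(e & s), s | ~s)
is always true.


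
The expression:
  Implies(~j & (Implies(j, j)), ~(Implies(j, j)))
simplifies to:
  j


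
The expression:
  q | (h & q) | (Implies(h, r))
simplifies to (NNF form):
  q | r | ~h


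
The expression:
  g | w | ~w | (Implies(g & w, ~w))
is always true.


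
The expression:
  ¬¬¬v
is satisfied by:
  {v: False}


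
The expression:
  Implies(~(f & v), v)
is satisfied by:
  {v: True}


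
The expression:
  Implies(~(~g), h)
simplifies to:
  h | ~g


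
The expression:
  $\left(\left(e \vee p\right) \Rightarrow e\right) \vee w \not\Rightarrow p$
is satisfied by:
  {e: True, p: False}
  {p: False, e: False}
  {p: True, e: True}


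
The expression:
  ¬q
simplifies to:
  ¬q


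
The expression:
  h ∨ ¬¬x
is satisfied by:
  {x: True, h: True}
  {x: True, h: False}
  {h: True, x: False}


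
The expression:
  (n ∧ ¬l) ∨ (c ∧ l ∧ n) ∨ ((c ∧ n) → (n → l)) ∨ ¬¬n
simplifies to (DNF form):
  True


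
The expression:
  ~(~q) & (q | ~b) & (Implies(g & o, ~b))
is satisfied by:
  {q: True, g: False, o: False, b: False}
  {b: True, q: True, g: False, o: False}
  {o: True, q: True, g: False, b: False}
  {b: True, o: True, q: True, g: False}
  {g: True, q: True, b: False, o: False}
  {b: True, g: True, q: True, o: False}
  {o: True, g: True, q: True, b: False}


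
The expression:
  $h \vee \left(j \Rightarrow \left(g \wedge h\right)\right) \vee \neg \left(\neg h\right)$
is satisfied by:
  {h: True, j: False}
  {j: False, h: False}
  {j: True, h: True}


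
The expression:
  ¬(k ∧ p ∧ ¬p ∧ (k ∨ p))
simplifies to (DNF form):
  True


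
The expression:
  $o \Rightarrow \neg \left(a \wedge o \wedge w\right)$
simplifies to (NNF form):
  $\neg a \vee \neg o \vee \neg w$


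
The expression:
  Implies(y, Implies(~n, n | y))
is always true.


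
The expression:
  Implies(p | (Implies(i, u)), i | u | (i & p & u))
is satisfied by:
  {i: True, u: True}
  {i: True, u: False}
  {u: True, i: False}


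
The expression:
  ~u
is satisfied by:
  {u: False}


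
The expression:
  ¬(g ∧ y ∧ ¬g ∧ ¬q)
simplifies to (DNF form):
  True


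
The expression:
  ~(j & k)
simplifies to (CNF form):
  ~j | ~k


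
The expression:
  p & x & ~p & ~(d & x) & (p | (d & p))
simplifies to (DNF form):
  False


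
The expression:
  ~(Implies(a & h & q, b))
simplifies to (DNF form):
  a & h & q & ~b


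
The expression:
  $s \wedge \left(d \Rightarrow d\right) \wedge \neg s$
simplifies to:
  $\text{False}$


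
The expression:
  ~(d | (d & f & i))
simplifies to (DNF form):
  ~d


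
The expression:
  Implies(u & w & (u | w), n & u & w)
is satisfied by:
  {n: True, w: False, u: False}
  {w: False, u: False, n: False}
  {n: True, u: True, w: False}
  {u: True, w: False, n: False}
  {n: True, w: True, u: False}
  {w: True, n: False, u: False}
  {n: True, u: True, w: True}


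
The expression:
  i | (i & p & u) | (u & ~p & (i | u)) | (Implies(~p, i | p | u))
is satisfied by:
  {i: True, u: True, p: True}
  {i: True, u: True, p: False}
  {i: True, p: True, u: False}
  {i: True, p: False, u: False}
  {u: True, p: True, i: False}
  {u: True, p: False, i: False}
  {p: True, u: False, i: False}


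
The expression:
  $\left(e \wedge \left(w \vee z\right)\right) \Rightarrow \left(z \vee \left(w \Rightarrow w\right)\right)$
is always true.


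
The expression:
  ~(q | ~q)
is never true.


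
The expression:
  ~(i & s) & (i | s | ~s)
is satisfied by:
  {s: False, i: False}
  {i: True, s: False}
  {s: True, i: False}


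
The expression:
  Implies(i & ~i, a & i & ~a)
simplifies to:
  True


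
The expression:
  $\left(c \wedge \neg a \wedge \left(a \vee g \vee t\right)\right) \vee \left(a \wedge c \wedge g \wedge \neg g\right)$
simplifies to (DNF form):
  $\left(c \wedge g \wedge \neg a\right) \vee \left(c \wedge t \wedge \neg a\right)$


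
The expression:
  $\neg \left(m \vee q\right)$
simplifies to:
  $\neg m \wedge \neg q$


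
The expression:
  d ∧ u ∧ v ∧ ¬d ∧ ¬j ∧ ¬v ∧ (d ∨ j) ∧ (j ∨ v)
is never true.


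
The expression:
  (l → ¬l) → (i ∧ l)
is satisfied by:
  {l: True}


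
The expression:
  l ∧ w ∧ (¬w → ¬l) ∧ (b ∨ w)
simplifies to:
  l ∧ w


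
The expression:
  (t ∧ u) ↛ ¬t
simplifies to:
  t ∧ u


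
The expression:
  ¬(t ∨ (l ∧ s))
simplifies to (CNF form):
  ¬t ∧ (¬l ∨ ¬s)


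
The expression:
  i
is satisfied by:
  {i: True}


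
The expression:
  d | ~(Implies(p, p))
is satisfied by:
  {d: True}


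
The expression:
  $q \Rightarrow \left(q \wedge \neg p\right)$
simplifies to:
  $\neg p \vee \neg q$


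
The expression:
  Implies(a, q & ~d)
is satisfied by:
  {q: True, a: False, d: False}
  {q: False, a: False, d: False}
  {d: True, q: True, a: False}
  {d: True, q: False, a: False}
  {a: True, q: True, d: False}


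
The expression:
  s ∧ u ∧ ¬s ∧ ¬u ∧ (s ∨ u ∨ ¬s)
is never true.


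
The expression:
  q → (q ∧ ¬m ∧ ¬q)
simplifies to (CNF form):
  ¬q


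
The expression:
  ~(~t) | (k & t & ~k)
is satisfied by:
  {t: True}


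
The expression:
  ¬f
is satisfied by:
  {f: False}


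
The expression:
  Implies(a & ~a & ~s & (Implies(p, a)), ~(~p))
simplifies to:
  True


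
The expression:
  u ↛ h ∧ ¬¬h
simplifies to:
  False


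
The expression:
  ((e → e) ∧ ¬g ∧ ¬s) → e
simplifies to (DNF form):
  e ∨ g ∨ s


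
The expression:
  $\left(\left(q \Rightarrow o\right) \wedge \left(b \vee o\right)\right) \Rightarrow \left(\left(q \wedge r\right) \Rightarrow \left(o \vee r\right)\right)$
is always true.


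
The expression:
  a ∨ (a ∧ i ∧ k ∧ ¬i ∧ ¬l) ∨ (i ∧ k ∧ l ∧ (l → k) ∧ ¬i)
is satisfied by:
  {a: True}


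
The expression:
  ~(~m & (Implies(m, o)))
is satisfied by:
  {m: True}


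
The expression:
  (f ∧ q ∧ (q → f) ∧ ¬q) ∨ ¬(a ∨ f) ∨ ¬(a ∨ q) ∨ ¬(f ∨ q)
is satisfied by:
  {a: False, q: False, f: False}
  {f: True, a: False, q: False}
  {q: True, a: False, f: False}
  {a: True, f: False, q: False}


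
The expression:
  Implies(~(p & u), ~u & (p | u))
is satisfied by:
  {p: True}


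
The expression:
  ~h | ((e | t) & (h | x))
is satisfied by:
  {t: True, e: True, h: False}
  {t: True, h: False, e: False}
  {e: True, h: False, t: False}
  {e: False, h: False, t: False}
  {t: True, e: True, h: True}
  {t: True, h: True, e: False}
  {e: True, h: True, t: False}


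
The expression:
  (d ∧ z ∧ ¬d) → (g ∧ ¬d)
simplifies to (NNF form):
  True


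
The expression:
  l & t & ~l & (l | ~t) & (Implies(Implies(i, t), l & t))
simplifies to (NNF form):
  False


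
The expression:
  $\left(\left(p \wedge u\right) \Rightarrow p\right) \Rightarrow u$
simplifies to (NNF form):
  $u$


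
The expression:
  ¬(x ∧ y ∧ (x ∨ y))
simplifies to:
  ¬x ∨ ¬y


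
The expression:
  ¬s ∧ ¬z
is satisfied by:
  {z: False, s: False}


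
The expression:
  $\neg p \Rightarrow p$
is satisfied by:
  {p: True}


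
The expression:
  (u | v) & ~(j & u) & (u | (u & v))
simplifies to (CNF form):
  u & ~j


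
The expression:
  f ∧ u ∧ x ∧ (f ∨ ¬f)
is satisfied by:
  {u: True, x: True, f: True}


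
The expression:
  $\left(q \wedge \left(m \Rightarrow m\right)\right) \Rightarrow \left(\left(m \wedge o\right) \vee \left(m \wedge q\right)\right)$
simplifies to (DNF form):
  $m \vee \neg q$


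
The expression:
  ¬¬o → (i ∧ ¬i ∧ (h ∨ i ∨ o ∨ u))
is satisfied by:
  {o: False}


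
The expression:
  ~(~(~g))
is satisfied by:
  {g: False}


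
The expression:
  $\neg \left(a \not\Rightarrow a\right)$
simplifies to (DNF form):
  $\text{True}$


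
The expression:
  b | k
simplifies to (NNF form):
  b | k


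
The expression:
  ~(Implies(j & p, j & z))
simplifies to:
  j & p & ~z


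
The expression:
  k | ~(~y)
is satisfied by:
  {y: True, k: True}
  {y: True, k: False}
  {k: True, y: False}


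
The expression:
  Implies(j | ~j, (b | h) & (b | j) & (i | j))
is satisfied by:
  {i: True, b: True, j: True, h: True}
  {i: True, b: True, j: True, h: False}
  {b: True, j: True, h: True, i: False}
  {b: True, j: True, h: False, i: False}
  {i: True, b: True, h: True, j: False}
  {i: True, b: True, h: False, j: False}
  {i: True, j: True, h: True, b: False}
  {j: True, h: True, i: False, b: False}


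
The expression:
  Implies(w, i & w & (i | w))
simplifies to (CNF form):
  i | ~w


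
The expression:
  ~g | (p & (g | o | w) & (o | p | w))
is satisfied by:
  {p: True, g: False}
  {g: False, p: False}
  {g: True, p: True}


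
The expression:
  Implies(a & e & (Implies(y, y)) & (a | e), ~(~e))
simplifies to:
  True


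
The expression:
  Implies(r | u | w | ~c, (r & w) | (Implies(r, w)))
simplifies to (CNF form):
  w | ~r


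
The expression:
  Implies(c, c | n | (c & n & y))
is always true.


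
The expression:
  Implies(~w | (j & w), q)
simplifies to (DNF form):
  q | (w & ~j)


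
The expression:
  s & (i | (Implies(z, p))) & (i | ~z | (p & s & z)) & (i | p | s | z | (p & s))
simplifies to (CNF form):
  s & (i | p | ~z)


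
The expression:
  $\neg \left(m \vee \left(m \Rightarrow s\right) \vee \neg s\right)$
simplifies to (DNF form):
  $\text{False}$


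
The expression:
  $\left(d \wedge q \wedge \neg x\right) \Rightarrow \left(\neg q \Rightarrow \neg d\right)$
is always true.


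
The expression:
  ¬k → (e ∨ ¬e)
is always true.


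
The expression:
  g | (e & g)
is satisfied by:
  {g: True}


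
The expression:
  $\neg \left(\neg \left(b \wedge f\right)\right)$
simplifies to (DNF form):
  $b \wedge f$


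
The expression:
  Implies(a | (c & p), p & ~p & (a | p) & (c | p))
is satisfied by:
  {p: False, a: False, c: False}
  {c: True, p: False, a: False}
  {p: True, c: False, a: False}


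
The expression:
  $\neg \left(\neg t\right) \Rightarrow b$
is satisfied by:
  {b: True, t: False}
  {t: False, b: False}
  {t: True, b: True}


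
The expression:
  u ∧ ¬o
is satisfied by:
  {u: True, o: False}


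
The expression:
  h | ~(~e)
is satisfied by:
  {e: True, h: True}
  {e: True, h: False}
  {h: True, e: False}


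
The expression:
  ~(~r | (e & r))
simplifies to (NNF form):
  r & ~e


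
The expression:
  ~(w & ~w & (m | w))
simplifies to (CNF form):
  True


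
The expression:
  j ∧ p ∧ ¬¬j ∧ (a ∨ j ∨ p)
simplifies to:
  j ∧ p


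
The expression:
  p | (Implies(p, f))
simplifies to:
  True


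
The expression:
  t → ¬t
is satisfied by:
  {t: False}


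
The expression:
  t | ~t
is always true.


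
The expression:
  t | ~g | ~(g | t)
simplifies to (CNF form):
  t | ~g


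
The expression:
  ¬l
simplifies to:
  ¬l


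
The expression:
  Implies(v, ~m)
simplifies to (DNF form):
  ~m | ~v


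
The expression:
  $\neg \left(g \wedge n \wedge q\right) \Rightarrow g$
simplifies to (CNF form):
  $g$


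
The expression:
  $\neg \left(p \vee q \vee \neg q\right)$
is never true.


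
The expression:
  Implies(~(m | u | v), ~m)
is always true.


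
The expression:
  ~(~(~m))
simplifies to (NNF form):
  ~m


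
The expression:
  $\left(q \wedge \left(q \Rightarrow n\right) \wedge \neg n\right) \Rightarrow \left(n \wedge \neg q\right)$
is always true.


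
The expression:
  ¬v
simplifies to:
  ¬v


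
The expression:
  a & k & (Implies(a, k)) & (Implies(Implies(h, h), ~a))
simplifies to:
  False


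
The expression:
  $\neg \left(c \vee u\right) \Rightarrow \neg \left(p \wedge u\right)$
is always true.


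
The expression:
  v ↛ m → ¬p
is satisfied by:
  {m: True, p: False, v: False}
  {p: False, v: False, m: False}
  {m: True, v: True, p: False}
  {v: True, p: False, m: False}
  {m: True, p: True, v: False}
  {p: True, m: False, v: False}
  {m: True, v: True, p: True}


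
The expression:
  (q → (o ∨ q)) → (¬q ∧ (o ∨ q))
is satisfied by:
  {o: True, q: False}


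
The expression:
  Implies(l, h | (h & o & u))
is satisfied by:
  {h: True, l: False}
  {l: False, h: False}
  {l: True, h: True}


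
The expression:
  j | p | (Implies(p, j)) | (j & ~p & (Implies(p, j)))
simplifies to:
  True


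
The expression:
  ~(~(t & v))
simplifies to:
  t & v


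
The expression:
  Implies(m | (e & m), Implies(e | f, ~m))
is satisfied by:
  {f: False, m: False, e: False}
  {e: True, f: False, m: False}
  {f: True, e: False, m: False}
  {e: True, f: True, m: False}
  {m: True, e: False, f: False}


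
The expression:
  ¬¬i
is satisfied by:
  {i: True}


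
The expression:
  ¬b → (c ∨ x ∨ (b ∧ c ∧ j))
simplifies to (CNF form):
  b ∨ c ∨ x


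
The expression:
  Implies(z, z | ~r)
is always true.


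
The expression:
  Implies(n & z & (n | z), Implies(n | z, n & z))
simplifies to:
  True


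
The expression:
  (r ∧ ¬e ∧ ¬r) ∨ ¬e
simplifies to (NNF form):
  ¬e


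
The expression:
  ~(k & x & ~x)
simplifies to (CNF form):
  True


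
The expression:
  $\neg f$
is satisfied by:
  {f: False}


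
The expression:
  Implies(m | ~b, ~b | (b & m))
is always true.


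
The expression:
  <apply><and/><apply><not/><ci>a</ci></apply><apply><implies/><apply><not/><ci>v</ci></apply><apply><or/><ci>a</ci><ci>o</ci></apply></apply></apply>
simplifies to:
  <apply><and/><apply><not/><ci>a</ci></apply><apply><or/><ci>o</ci><ci>v</ci></apply></apply>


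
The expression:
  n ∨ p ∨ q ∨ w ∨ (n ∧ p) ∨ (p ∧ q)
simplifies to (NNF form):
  n ∨ p ∨ q ∨ w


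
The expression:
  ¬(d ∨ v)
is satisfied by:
  {d: False, v: False}


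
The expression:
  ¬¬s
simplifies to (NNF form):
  s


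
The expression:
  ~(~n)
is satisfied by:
  {n: True}


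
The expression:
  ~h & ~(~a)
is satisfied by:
  {a: True, h: False}


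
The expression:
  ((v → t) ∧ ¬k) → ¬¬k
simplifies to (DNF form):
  k ∨ (v ∧ ¬t)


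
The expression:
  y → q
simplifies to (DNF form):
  q ∨ ¬y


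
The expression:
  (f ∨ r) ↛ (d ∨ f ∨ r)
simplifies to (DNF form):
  False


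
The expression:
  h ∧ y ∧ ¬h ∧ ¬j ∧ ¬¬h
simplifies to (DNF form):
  False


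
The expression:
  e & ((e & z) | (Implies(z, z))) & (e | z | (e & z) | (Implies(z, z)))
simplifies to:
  e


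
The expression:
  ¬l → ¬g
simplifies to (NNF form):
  l ∨ ¬g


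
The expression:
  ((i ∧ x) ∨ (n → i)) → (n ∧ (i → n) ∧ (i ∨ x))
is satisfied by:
  {n: True}


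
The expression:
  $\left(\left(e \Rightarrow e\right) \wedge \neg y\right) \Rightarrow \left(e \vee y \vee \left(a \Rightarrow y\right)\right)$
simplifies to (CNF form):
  $e \vee y \vee \neg a$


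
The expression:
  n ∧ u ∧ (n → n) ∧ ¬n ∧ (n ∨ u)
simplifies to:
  False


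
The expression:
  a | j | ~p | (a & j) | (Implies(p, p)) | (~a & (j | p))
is always true.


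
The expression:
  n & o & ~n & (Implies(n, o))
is never true.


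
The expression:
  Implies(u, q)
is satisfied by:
  {q: True, u: False}
  {u: False, q: False}
  {u: True, q: True}


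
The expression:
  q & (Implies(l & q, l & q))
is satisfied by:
  {q: True}


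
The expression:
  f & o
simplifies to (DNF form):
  f & o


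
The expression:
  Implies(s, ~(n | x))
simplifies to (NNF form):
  ~s | (~n & ~x)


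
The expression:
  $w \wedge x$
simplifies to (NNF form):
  $w \wedge x$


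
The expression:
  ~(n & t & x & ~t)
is always true.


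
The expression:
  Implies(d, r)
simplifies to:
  r | ~d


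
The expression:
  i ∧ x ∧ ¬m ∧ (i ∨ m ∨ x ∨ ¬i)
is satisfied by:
  {i: True, x: True, m: False}


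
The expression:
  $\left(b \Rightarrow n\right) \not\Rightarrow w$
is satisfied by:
  {n: True, b: False, w: False}
  {b: False, w: False, n: False}
  {n: True, b: True, w: False}


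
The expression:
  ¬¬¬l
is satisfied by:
  {l: False}


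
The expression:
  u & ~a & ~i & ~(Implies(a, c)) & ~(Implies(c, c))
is never true.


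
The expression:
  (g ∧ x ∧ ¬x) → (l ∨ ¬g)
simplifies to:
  True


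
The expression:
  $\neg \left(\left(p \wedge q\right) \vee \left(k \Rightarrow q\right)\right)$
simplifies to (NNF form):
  $k \wedge \neg q$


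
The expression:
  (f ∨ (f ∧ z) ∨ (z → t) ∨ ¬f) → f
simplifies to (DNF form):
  f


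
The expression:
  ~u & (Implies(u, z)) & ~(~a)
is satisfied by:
  {a: True, u: False}


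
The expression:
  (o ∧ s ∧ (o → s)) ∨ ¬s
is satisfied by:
  {o: True, s: False}
  {s: False, o: False}
  {s: True, o: True}


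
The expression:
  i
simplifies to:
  i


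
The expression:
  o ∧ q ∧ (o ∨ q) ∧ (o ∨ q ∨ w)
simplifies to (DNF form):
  o ∧ q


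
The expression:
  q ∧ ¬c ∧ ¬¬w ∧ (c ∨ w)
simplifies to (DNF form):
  q ∧ w ∧ ¬c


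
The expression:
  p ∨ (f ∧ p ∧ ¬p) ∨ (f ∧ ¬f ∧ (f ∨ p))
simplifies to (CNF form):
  p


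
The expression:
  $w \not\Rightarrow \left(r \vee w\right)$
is never true.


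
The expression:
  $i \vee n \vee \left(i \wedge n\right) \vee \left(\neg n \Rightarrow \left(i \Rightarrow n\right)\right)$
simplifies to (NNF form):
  $\text{True}$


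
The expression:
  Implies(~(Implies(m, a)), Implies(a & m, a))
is always true.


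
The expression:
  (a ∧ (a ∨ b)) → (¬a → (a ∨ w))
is always true.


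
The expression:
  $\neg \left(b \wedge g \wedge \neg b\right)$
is always true.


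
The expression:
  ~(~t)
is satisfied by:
  {t: True}
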